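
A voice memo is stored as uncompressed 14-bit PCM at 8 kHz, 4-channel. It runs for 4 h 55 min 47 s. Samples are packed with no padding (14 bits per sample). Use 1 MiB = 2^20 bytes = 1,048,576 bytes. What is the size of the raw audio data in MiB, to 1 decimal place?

Duration = 4 h 55 min 47 s = 17,747 s.
Bits = 8,000 × 17,747 × 14 × 4 = 7,950,656,000 bits = 993,832,000 bytes.
993,832,000 / 1,048,576 = 947.8 MiB.

947.8 MiB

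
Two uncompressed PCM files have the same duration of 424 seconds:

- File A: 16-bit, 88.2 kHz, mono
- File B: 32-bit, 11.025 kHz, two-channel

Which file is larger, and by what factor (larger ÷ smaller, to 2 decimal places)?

File A, by a factor of 2.00

File A: 88,200 × 2 × 1 = 176,400 bytes/s.
File B: 11,025 × 4 × 2 = 88,200 bytes/s.
File A is larger; ratio = 74,793,600 / 37,396,800 = 2.00.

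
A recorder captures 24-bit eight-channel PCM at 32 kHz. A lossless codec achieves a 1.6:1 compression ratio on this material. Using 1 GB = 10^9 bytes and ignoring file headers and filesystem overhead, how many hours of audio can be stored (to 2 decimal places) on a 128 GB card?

Uncompressed byte rate = 32,000 × 3 × 8 = 768,000 bytes/s.
After 1.6:1 compression, effective rate ≈ 480000 bytes/s.
Capacity = 128 × 1,000,000,000 = 128,000,000,000 bytes.
128,000,000,000 / effective rate ≈ 266666.67 s → 74.07 hours.

74.07 hours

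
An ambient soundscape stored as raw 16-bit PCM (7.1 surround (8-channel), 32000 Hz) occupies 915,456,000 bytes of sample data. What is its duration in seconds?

1,788 seconds

Byte rate = 32,000 × 2 × 8 = 512,000 bytes/s.
Duration = 915,456,000 / 512,000 = 1,788 s.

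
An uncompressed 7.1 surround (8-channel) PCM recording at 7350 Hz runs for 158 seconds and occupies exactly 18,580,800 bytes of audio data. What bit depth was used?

16 bits

Bytes per sample = 18,580,800 / (7,350 × 158 × 8) = 18,580,800 / 9,290,400 = 2.
Bit depth = 2 × 8 = 16 bits.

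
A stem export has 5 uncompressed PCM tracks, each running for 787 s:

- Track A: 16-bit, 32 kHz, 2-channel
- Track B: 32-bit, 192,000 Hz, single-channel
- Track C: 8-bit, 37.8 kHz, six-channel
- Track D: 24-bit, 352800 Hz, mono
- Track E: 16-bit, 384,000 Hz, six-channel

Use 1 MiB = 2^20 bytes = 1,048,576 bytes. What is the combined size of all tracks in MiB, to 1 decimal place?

Track A: 32,000 × 787 × 2 × 2 = 100,736,000 bytes.
Track B: 192,000 × 787 × 4 × 1 = 604,416,000 bytes.
Track C: 37,800 × 787 × 1 × 6 = 178,491,600 bytes.
Track D: 352,800 × 787 × 3 × 1 = 832,960,800 bytes.
Track E: 384,000 × 787 × 2 × 6 = 3,626,496,000 bytes.
Total = 5,343,100,400 bytes = 5095.6 MiB.

5095.6 MiB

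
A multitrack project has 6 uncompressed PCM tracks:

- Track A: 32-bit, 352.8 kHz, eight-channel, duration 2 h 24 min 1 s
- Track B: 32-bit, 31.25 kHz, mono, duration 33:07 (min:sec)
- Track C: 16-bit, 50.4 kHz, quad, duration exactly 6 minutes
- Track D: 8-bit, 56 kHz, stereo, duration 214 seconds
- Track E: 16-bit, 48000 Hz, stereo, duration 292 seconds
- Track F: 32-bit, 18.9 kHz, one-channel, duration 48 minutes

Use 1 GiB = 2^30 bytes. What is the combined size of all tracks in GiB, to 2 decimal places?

91.50 GiB

Track A: 2 h 24 min 1 s = 8,641 s; 352,800 × 8,641 × 4 × 8 = 97,553,433,600 bytes.
Track B: 33:07 (min:sec) = 1,987 s; 31,250 × 1,987 × 4 × 1 = 248,375,000 bytes.
Track C: exactly 6 minutes = 360 s; 50,400 × 360 × 2 × 4 = 145,152,000 bytes.
Track D: 56,000 × 214 × 1 × 2 = 23,968,000 bytes.
Track E: 48,000 × 292 × 2 × 2 = 56,064,000 bytes.
Track F: 48 minutes = 2,880 s; 18,900 × 2,880 × 4 × 1 = 217,728,000 bytes.
Total = 98,244,720,600 bytes = 91.50 GiB.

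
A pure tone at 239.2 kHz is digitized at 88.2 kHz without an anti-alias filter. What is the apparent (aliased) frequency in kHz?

25.4 kHz

Nyquist = 88,200/2 = 44,100 Hz; 239,200 Hz exceeds it.
Alias = |239,200 − 3×88,200| = |239,200 − 264,600| = 25,400 Hz = 25.4 kHz.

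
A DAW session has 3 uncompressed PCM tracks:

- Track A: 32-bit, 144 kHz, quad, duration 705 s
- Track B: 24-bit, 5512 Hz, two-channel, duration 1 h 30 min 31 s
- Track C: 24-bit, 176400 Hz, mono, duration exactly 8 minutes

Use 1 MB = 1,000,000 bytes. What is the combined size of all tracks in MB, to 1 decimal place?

2058.0 MB

Track A: 144,000 × 705 × 4 × 4 = 1,624,320,000 bytes.
Track B: 1 h 30 min 31 s = 5,431 s; 5,512 × 5,431 × 3 × 2 = 179,614,032 bytes.
Track C: exactly 8 minutes = 480 s; 176,400 × 480 × 3 × 1 = 254,016,000 bytes.
Total = 2,057,950,032 bytes = 2058.0 MB.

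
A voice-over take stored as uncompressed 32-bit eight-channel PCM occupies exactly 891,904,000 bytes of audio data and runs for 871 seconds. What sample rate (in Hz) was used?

32,000 Hz

Bytes = sample_rate × seconds × bytes_per_sample × channels.
sample_rate = 891,904,000 / (871 × 4 × 8) = 891,904,000 / 27,872 = 32,000 Hz.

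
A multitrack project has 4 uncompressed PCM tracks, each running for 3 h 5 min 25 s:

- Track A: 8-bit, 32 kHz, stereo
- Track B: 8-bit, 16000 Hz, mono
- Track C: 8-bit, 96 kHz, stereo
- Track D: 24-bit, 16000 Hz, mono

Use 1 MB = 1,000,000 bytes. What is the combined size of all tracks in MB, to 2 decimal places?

3560.00 MB

3 h 5 min 25 s = 11,125 s.
Track A: 32,000 × 11,125 × 1 × 2 = 712,000,000 bytes.
Track B: 16,000 × 11,125 × 1 × 1 = 178,000,000 bytes.
Track C: 96,000 × 11,125 × 1 × 2 = 2,136,000,000 bytes.
Track D: 16,000 × 11,125 × 3 × 1 = 534,000,000 bytes.
Total = 3,560,000,000 bytes = 3560.00 MB.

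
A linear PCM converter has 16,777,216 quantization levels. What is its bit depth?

log2(16,777,216) = 24.

24 bits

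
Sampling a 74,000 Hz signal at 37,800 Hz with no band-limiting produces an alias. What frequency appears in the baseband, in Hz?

1,600 Hz

Nyquist = 37,800/2 = 18,900 Hz; 74,000 Hz exceeds it.
Alias = |74,000 − 2×37,800| = |74,000 − 75,600| = 1,600 Hz.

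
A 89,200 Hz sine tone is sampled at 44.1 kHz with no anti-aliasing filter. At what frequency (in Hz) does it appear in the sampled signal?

1,000 Hz

Nyquist = 44,100/2 = 22,050 Hz; 89,200 Hz exceeds it.
Alias = |89,200 − 2×44,100| = |89,200 − 88,200| = 1,000 Hz.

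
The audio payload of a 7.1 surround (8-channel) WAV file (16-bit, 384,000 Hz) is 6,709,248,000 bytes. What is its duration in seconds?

Byte rate = 384,000 × 2 × 8 = 6,144,000 bytes/s.
Duration = 6,709,248,000 / 6,144,000 = 1,092 s.

1,092 seconds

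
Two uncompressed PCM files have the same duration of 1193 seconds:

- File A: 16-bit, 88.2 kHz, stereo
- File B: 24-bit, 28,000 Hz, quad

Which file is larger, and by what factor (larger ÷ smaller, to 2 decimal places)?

File A, by a factor of 1.05

File A: 88,200 × 2 × 2 = 352,800 bytes/s.
File B: 28,000 × 3 × 4 = 336,000 bytes/s.
File A is larger; ratio = 420,890,400 / 400,848,000 = 1.05.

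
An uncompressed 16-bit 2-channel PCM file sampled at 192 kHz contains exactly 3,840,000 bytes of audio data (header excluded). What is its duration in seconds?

Byte rate = 192,000 × 2 × 2 = 768,000 bytes/s.
Duration = 3,840,000 / 768,000 = 5 s.

5 seconds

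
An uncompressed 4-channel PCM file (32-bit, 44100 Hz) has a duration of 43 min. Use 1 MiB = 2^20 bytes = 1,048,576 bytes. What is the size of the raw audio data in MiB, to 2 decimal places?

1736.11 MiB

Duration = 43 min = 2,580 s.
Bytes = 44,100 samples/s × 2,580 s × 4 bytes/sample × 4 ch = 1,820,448,000 bytes.
1,820,448,000 / 1,048,576 = 1736.11 MiB.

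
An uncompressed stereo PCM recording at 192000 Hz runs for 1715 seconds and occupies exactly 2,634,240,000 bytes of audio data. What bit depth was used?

Bytes per sample = 2,634,240,000 / (192,000 × 1,715 × 2) = 2,634,240,000 / 658,560,000 = 4.
Bit depth = 4 × 8 = 32 bits.

32 bits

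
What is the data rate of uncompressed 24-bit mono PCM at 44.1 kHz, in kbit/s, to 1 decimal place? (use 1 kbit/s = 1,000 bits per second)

1058.4 kbit/s

Bit rate = 44,100 × 24 × 1 = 1,058,400 bits/s.
= 1058.4 kbit/s.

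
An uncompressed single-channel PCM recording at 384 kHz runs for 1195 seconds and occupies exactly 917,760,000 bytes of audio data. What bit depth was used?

Bytes per sample = 917,760,000 / (384,000 × 1,195 × 1) = 917,760,000 / 458,880,000 = 2.
Bit depth = 2 × 8 = 16 bits.

16 bits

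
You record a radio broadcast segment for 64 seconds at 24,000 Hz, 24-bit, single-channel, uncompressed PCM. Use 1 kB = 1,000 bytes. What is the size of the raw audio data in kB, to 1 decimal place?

Bytes = 24,000 samples/s × 64 s × 3 bytes/sample × 1 ch = 4,608,000 bytes.
4,608,000 / 1,000 = 4608.0 kB.

4608.0 kB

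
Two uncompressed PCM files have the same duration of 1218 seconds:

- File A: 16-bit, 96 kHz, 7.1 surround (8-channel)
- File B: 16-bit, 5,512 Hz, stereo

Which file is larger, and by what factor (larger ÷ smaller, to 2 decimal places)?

File A, by a factor of 69.67

File A: 96,000 × 2 × 8 = 1,536,000 bytes/s.
File B: 5,512 × 2 × 2 = 22,048 bytes/s.
File A is larger; ratio = 1,870,848,000 / 26,854,464 = 69.67.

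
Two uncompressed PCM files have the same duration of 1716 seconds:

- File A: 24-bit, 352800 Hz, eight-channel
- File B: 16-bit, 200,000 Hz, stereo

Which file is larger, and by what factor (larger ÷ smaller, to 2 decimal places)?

File A: 352,800 × 3 × 8 = 8,467,200 bytes/s.
File B: 200,000 × 2 × 2 = 800,000 bytes/s.
File A is larger; ratio = 14,529,715,200 / 1,372,800,000 = 10.58.

File A, by a factor of 10.58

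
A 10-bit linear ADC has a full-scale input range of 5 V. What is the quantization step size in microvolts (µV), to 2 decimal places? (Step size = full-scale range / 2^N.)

4882.81 µV

5 V / 2^10 = 5 / 1,024 V = 4882.81 µV.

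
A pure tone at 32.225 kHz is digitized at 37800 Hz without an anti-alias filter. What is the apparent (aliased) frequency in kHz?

Nyquist = 37,800/2 = 18,900 Hz; 32,225 Hz exceeds it.
Alias = |32,225 − 1×37,800| = |32,225 − 37,800| = 5,575 Hz = 5.575 kHz.

5.575 kHz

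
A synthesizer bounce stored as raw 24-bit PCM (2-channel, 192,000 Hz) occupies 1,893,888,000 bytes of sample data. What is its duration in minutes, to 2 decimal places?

27.40 minutes

Byte rate = 192,000 × 3 × 2 = 1,152,000 bytes/s.
Duration = 1,893,888,000 / 1,152,000 = 1,644 s.
1,644 s / 60 = 27.40 minutes.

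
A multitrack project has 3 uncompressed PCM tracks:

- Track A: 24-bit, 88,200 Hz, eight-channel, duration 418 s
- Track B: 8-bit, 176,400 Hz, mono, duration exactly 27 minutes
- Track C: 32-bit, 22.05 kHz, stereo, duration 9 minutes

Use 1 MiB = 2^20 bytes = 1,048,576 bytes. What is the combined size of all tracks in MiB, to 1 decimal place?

1207.2 MiB

Track A: 88,200 × 418 × 3 × 8 = 884,822,400 bytes.
Track B: exactly 27 minutes = 1,620 s; 176,400 × 1,620 × 1 × 1 = 285,768,000 bytes.
Track C: 9 minutes = 540 s; 22,050 × 540 × 4 × 2 = 95,256,000 bytes.
Total = 1,265,846,400 bytes = 1207.2 MiB.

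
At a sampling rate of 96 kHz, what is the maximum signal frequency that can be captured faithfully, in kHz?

48 kHz

Nyquist frequency = sample rate / 2 = 96,000 / 2 = 48 kHz.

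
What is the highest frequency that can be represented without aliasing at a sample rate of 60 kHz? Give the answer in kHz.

30 kHz

Nyquist frequency = sample rate / 2 = 60,000 / 2 = 30 kHz.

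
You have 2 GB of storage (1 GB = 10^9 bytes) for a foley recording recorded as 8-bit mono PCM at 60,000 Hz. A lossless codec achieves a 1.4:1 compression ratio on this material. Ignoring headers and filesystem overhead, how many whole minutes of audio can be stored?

Uncompressed byte rate = 60,000 × 1 × 1 = 60,000 bytes/s.
After 1.4:1 compression, effective rate ≈ 42857.14 bytes/s.
Capacity = 2 × 1,000,000,000 = 2,000,000,000 bytes.
2,000,000,000 / effective rate ≈ 46666.67 s → 777 minutes.

777 minutes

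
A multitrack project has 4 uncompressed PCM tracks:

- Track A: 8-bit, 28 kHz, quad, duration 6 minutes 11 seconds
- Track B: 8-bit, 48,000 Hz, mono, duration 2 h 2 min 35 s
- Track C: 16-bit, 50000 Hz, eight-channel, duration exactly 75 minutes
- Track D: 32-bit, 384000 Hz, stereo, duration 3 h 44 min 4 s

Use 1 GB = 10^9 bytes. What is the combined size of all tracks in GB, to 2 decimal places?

45.29 GB

Track A: 6 minutes 11 seconds = 371 s; 28,000 × 371 × 1 × 4 = 41,552,000 bytes.
Track B: 2 h 2 min 35 s = 7,355 s; 48,000 × 7,355 × 1 × 1 = 353,040,000 bytes.
Track C: exactly 75 minutes = 4,500 s; 50,000 × 4,500 × 2 × 8 = 3,600,000,000 bytes.
Track D: 3 h 44 min 4 s = 13,444 s; 384,000 × 13,444 × 4 × 2 = 41,299,968,000 bytes.
Total = 45,294,560,000 bytes = 45.29 GB.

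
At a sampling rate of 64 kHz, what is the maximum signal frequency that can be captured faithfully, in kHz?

32 kHz

Nyquist frequency = sample rate / 2 = 64,000 / 2 = 32 kHz.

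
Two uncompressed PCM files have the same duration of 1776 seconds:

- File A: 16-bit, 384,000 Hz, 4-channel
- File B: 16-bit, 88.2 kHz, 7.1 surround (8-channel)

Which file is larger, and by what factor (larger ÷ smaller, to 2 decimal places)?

File A: 384,000 × 2 × 4 = 3,072,000 bytes/s.
File B: 88,200 × 2 × 8 = 1,411,200 bytes/s.
File A is larger; ratio = 5,455,872,000 / 2,506,291,200 = 2.18.

File A, by a factor of 2.18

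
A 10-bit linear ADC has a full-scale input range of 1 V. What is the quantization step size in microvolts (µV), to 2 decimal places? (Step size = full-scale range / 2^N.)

1 V / 2^10 = 1 / 1,024 V = 976.56 µV.

976.56 µV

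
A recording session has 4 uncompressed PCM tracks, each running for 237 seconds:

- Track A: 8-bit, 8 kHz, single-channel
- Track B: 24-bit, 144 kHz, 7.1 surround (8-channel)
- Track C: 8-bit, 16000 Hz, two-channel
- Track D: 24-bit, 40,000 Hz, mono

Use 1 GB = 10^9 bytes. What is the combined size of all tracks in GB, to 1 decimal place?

Track A: 8,000 × 237 × 1 × 1 = 1,896,000 bytes.
Track B: 144,000 × 237 × 3 × 8 = 819,072,000 bytes.
Track C: 16,000 × 237 × 1 × 2 = 7,584,000 bytes.
Track D: 40,000 × 237 × 3 × 1 = 28,440,000 bytes.
Total = 856,992,000 bytes = 0.9 GB.

0.9 GB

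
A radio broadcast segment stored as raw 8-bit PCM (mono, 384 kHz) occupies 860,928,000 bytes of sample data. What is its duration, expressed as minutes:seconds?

Byte rate = 384,000 × 1 × 1 = 384,000 bytes/s.
Duration = 860,928,000 / 384,000 = 2,242 s.
2,242 s = 37:22.

37:22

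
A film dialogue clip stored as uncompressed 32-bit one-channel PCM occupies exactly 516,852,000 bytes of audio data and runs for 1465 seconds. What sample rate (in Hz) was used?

Bytes = sample_rate × seconds × bytes_per_sample × channels.
sample_rate = 516,852,000 / (1,465 × 4 × 1) = 516,852,000 / 5,860 = 88,200 Hz.

88,200 Hz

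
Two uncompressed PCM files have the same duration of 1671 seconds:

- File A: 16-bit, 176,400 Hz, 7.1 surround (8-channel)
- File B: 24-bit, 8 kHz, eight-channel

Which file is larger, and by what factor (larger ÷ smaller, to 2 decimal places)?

File A, by a factor of 14.70

File A: 176,400 × 2 × 8 = 2,822,400 bytes/s.
File B: 8,000 × 3 × 8 = 192,000 bytes/s.
File A is larger; ratio = 4,716,230,400 / 320,832,000 = 14.70.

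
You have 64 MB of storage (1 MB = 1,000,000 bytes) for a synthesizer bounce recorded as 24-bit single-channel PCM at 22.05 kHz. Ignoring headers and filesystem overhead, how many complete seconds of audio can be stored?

967 seconds

Uncompressed byte rate = 22,050 × 3 × 1 = 66,150 bytes/s.
Capacity = 64 × 1,000,000 = 64,000,000 bytes.
64,000,000 / 66,150 ≈ 967.5 s → 967 seconds.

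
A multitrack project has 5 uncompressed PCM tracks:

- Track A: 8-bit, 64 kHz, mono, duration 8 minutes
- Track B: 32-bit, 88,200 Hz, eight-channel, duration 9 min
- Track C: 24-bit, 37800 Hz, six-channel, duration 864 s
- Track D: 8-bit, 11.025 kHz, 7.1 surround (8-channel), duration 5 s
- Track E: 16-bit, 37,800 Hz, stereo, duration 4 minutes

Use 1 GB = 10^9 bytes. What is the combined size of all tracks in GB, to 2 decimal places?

Track A: 8 minutes = 480 s; 64,000 × 480 × 1 × 1 = 30,720,000 bytes.
Track B: 9 min = 540 s; 88,200 × 540 × 4 × 8 = 1,524,096,000 bytes.
Track C: 37,800 × 864 × 3 × 6 = 587,865,600 bytes.
Track D: 11,025 × 5 × 1 × 8 = 441,000 bytes.
Track E: 4 minutes = 240 s; 37,800 × 240 × 2 × 2 = 36,288,000 bytes.
Total = 2,179,410,600 bytes = 2.18 GB.

2.18 GB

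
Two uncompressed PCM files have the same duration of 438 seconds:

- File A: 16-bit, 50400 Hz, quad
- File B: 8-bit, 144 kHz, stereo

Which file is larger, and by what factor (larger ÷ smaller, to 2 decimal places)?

File A: 50,400 × 2 × 4 = 403,200 bytes/s.
File B: 144,000 × 1 × 2 = 288,000 bytes/s.
File A is larger; ratio = 176,601,600 / 126,144,000 = 1.40.

File A, by a factor of 1.40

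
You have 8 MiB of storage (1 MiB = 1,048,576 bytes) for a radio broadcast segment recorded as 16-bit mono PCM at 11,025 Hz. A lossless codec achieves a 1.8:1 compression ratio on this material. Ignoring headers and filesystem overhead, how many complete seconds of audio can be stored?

Uncompressed byte rate = 11,025 × 2 × 1 = 22,050 bytes/s.
After 1.8:1 compression, effective rate ≈ 12250 bytes/s.
Capacity = 8 × 1,048,576 = 8,388,608 bytes.
8,388,608 / effective rate ≈ 684.78 s → 684 seconds.

684 seconds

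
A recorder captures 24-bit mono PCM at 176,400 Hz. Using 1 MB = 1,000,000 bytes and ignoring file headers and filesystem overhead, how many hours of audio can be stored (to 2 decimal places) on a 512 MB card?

0.27 hours

Uncompressed byte rate = 176,400 × 3 × 1 = 529,200 bytes/s.
Capacity = 512 × 1,000,000 = 512,000,000 bytes.
512,000,000 / 529,200 ≈ 967.5 s → 0.27 hours.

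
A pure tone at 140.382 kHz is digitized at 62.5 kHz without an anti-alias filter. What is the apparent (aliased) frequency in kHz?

Nyquist = 62,500/2 = 31,250 Hz; 140,382 Hz exceeds it.
Alias = |140,382 − 2×62,500| = |140,382 − 125,000| = 15,382 Hz = 15.382 kHz.

15.382 kHz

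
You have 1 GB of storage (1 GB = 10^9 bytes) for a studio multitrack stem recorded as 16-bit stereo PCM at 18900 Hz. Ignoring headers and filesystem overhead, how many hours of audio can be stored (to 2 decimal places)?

Uncompressed byte rate = 18,900 × 2 × 2 = 75,600 bytes/s.
Capacity = 1 × 1,000,000,000 = 1,000,000,000 bytes.
1,000,000,000 / 75,600 ≈ 13227.51 s → 3.67 hours.

3.67 hours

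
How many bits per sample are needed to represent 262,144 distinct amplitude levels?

log2(262,144) = 18.

18 bits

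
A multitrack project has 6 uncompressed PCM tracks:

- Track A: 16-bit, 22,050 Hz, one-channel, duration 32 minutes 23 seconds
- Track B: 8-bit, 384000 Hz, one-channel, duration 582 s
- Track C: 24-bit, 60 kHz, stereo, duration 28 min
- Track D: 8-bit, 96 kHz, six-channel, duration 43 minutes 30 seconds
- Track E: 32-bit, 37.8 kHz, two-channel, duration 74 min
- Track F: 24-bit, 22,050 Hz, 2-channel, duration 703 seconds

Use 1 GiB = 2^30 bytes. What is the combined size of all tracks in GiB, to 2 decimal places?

Track A: 32 minutes 23 seconds = 1,943 s; 22,050 × 1,943 × 2 × 1 = 85,686,300 bytes.
Track B: 384,000 × 582 × 1 × 1 = 223,488,000 bytes.
Track C: 28 min = 1,680 s; 60,000 × 1,680 × 3 × 2 = 604,800,000 bytes.
Track D: 43 minutes 30 seconds = 2,610 s; 96,000 × 2,610 × 1 × 6 = 1,503,360,000 bytes.
Track E: 74 min = 4,440 s; 37,800 × 4,440 × 4 × 2 = 1,342,656,000 bytes.
Track F: 22,050 × 703 × 3 × 2 = 93,006,900 bytes.
Total = 3,852,997,200 bytes = 3.59 GiB.

3.59 GiB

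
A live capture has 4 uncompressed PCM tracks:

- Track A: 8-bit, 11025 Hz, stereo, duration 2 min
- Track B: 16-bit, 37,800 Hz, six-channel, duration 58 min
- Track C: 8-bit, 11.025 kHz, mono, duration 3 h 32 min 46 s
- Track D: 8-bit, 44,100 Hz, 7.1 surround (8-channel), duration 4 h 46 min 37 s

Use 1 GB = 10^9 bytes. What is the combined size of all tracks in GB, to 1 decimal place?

7.8 GB

Track A: 2 min = 120 s; 11,025 × 120 × 1 × 2 = 2,646,000 bytes.
Track B: 58 min = 3,480 s; 37,800 × 3,480 × 2 × 6 = 1,578,528,000 bytes.
Track C: 3 h 32 min 46 s = 12,766 s; 11,025 × 12,766 × 1 × 1 = 140,745,150 bytes.
Track D: 4 h 46 min 37 s = 17,197 s; 44,100 × 17,197 × 1 × 8 = 6,067,101,600 bytes.
Total = 7,789,020,750 bytes = 7.8 GB.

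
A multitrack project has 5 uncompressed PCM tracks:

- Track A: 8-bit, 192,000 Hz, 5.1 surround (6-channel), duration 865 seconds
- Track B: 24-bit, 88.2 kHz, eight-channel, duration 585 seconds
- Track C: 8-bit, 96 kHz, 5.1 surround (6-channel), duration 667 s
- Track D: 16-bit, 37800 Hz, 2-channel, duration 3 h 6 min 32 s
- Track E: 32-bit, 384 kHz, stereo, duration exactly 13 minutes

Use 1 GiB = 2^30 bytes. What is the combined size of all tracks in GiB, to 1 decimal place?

Track A: 192,000 × 865 × 1 × 6 = 996,480,000 bytes.
Track B: 88,200 × 585 × 3 × 8 = 1,238,328,000 bytes.
Track C: 96,000 × 667 × 1 × 6 = 384,192,000 bytes.
Track D: 3 h 6 min 32 s = 11,192 s; 37,800 × 11,192 × 2 × 2 = 1,692,230,400 bytes.
Track E: exactly 13 minutes = 780 s; 384,000 × 780 × 4 × 2 = 2,396,160,000 bytes.
Total = 6,707,390,400 bytes = 6.2 GiB.

6.2 GiB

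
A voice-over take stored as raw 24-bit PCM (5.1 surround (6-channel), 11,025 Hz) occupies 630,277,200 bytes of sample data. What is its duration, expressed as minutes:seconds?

52:56

Byte rate = 11,025 × 3 × 6 = 198,450 bytes/s.
Duration = 630,277,200 / 198,450 = 3,176 s.
3,176 s = 52:56.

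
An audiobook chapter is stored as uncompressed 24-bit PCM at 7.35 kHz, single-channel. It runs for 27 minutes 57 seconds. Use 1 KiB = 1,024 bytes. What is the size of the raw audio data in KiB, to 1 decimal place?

Duration = 27 minutes 57 seconds = 1,677 s.
Bytes = 7,350 samples/s × 1,677 s × 3 bytes/sample × 1 ch = 36,977,850 bytes.
36,977,850 / 1,024 = 36111.2 KiB.

36111.2 KiB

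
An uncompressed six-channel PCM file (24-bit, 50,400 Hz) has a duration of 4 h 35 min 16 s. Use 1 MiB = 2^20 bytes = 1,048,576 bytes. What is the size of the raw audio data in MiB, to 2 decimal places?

14289.20 MiB

Duration = 4 h 35 min 16 s = 16,516 s.
Bytes = 50,400 samples/s × 16,516 s × 3 bytes/sample × 6 ch = 14,983,315,200 bytes.
14,983,315,200 / 1,048,576 = 14289.20 MiB.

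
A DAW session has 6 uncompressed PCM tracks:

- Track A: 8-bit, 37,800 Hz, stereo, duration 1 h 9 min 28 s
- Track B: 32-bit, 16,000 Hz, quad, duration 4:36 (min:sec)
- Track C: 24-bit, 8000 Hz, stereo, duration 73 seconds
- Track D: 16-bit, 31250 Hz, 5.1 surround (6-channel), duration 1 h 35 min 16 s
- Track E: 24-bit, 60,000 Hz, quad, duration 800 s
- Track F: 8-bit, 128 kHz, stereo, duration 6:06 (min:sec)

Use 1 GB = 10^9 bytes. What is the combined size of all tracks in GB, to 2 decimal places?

3.20 GB

Track A: 1 h 9 min 28 s = 4,168 s; 37,800 × 4,168 × 1 × 2 = 315,100,800 bytes.
Track B: 4:36 (min:sec) = 276 s; 16,000 × 276 × 4 × 4 = 70,656,000 bytes.
Track C: 8,000 × 73 × 3 × 2 = 3,504,000 bytes.
Track D: 1 h 35 min 16 s = 5,716 s; 31,250 × 5,716 × 2 × 6 = 2,143,500,000 bytes.
Track E: 60,000 × 800 × 3 × 4 = 576,000,000 bytes.
Track F: 6:06 (min:sec) = 366 s; 128,000 × 366 × 1 × 2 = 93,696,000 bytes.
Total = 3,202,456,800 bytes = 3.20 GB.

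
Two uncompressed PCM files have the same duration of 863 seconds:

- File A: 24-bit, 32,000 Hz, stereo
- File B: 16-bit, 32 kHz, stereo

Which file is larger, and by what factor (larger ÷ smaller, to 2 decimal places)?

File A, by a factor of 1.50

File A: 32,000 × 3 × 2 = 192,000 bytes/s.
File B: 32,000 × 2 × 2 = 128,000 bytes/s.
File A is larger; ratio = 165,696,000 / 110,464,000 = 1.50.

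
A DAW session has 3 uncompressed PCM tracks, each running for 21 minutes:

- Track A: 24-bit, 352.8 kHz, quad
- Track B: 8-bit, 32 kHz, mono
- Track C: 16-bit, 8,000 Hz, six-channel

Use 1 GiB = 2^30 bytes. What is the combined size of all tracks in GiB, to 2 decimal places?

5.12 GiB

21 minutes = 1,260 s.
Track A: 352,800 × 1,260 × 3 × 4 = 5,334,336,000 bytes.
Track B: 32,000 × 1,260 × 1 × 1 = 40,320,000 bytes.
Track C: 8,000 × 1,260 × 2 × 6 = 120,960,000 bytes.
Total = 5,495,616,000 bytes = 5.12 GiB.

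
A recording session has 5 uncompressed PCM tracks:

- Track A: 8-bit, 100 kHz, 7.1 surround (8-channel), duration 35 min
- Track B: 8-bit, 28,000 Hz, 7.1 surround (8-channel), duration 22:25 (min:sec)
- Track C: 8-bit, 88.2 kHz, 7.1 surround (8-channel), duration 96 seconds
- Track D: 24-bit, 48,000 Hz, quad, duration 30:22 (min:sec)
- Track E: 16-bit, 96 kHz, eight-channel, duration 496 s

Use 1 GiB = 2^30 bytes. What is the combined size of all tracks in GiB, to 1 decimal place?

3.6 GiB

Track A: 35 min = 2,100 s; 100,000 × 2,100 × 1 × 8 = 1,680,000,000 bytes.
Track B: 22:25 (min:sec) = 1,345 s; 28,000 × 1,345 × 1 × 8 = 301,280,000 bytes.
Track C: 88,200 × 96 × 1 × 8 = 67,737,600 bytes.
Track D: 30:22 (min:sec) = 1,822 s; 48,000 × 1,822 × 3 × 4 = 1,049,472,000 bytes.
Track E: 96,000 × 496 × 2 × 8 = 761,856,000 bytes.
Total = 3,860,345,600 bytes = 3.6 GiB.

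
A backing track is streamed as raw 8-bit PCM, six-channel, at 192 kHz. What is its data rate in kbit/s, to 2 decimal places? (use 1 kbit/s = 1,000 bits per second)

Bit rate = 192,000 × 8 × 6 = 9,216,000 bits/s.
= 9216.00 kbit/s.

9216.00 kbit/s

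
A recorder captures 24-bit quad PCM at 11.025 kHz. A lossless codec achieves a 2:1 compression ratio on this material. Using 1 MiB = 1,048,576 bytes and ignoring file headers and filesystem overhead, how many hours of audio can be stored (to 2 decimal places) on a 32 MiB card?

Uncompressed byte rate = 11,025 × 3 × 4 = 132,300 bytes/s.
After 2:1 compression, effective rate ≈ 66150 bytes/s.
Capacity = 32 × 1,048,576 = 33,554,432 bytes.
33,554,432 / effective rate ≈ 507.25 s → 0.14 hours.

0.14 hours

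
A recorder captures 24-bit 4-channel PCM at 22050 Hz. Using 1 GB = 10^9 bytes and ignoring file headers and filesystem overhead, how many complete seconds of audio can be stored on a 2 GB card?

Uncompressed byte rate = 22,050 × 3 × 4 = 264,600 bytes/s.
Capacity = 2 × 1,000,000,000 = 2,000,000,000 bytes.
2,000,000,000 / 264,600 ≈ 7558.58 s → 7,558 seconds.

7,558 seconds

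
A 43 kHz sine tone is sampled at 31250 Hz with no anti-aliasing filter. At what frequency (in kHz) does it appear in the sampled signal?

Nyquist = 31,250/2 = 15,625 Hz; 43,000 Hz exceeds it.
Alias = |43,000 − 1×31,250| = |43,000 − 31,250| = 11,750 Hz = 11.75 kHz.

11.75 kHz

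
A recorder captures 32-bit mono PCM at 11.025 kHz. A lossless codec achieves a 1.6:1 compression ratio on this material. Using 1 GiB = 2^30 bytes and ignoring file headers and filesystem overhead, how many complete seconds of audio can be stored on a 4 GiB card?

155,826 seconds

Uncompressed byte rate = 11,025 × 4 × 1 = 44,100 bytes/s.
After 1.6:1 compression, effective rate ≈ 27562.5 bytes/s.
Capacity = 4 × 1,073,741,824 = 4,294,967,296 bytes.
4,294,967,296 / effective rate ≈ 155826.48 s → 155,826 seconds.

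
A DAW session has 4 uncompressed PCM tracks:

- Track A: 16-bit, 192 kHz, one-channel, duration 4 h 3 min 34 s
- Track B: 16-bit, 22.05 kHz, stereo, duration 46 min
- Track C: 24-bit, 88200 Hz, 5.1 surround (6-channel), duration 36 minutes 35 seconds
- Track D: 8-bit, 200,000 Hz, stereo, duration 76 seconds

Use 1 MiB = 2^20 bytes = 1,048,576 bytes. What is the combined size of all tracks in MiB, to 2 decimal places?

Track A: 4 h 3 min 34 s = 14,614 s; 192,000 × 14,614 × 2 × 1 = 5,611,776,000 bytes.
Track B: 46 min = 2,760 s; 22,050 × 2,760 × 2 × 2 = 243,432,000 bytes.
Track C: 36 minutes 35 seconds = 2,195 s; 88,200 × 2,195 × 3 × 6 = 3,484,782,000 bytes.
Track D: 200,000 × 76 × 1 × 2 = 30,400,000 bytes.
Total = 9,370,390,000 bytes = 8936.30 MiB.

8936.30 MiB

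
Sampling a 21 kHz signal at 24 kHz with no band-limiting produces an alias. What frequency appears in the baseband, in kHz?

Nyquist = 24,000/2 = 12,000 Hz; 21,000 Hz exceeds it.
Alias = |21,000 − 1×24,000| = |21,000 − 24,000| = 3,000 Hz = 3 kHz.

3 kHz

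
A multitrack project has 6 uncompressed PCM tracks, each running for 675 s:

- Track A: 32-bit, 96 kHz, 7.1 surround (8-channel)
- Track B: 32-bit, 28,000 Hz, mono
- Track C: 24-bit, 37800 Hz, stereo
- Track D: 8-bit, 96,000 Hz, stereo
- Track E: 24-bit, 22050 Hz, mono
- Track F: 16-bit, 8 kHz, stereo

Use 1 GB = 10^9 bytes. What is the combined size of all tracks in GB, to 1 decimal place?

2.5 GB

Track A: 96,000 × 675 × 4 × 8 = 2,073,600,000 bytes.
Track B: 28,000 × 675 × 4 × 1 = 75,600,000 bytes.
Track C: 37,800 × 675 × 3 × 2 = 153,090,000 bytes.
Track D: 96,000 × 675 × 1 × 2 = 129,600,000 bytes.
Track E: 22,050 × 675 × 3 × 1 = 44,651,250 bytes.
Track F: 8,000 × 675 × 2 × 2 = 21,600,000 bytes.
Total = 2,498,141,250 bytes = 2.5 GB.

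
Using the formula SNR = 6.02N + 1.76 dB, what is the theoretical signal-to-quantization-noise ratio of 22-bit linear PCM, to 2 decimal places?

6.02 × 22 + 1.76 = 134.20 dB.

134.20 dB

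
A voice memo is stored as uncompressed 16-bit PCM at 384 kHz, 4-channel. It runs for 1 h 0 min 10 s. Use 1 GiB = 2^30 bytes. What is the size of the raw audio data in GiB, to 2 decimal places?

10.33 GiB

Duration = 1 h 0 min 10 s = 3,610 s.
Bytes = 384,000 samples/s × 3,610 s × 2 bytes/sample × 4 ch = 11,089,920,000 bytes.
11,089,920,000 / 1,073,741,824 = 10.33 GiB.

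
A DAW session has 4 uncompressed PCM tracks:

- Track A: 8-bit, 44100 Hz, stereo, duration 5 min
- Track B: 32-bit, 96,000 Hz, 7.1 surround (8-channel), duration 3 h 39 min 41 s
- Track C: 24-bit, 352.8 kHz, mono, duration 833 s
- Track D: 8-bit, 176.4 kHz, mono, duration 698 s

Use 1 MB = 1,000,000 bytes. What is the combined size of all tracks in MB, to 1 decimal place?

Track A: 5 min = 300 s; 44,100 × 300 × 1 × 2 = 26,460,000 bytes.
Track B: 3 h 39 min 41 s = 13,181 s; 96,000 × 13,181 × 4 × 8 = 40,492,032,000 bytes.
Track C: 352,800 × 833 × 3 × 1 = 881,647,200 bytes.
Track D: 176,400 × 698 × 1 × 1 = 123,127,200 bytes.
Total = 41,523,266,400 bytes = 41523.3 MB.

41523.3 MB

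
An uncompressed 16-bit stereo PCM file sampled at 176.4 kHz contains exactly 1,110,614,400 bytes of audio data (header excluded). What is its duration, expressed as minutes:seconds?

Byte rate = 176,400 × 2 × 2 = 705,600 bytes/s.
Duration = 1,110,614,400 / 705,600 = 1,574 s.
1,574 s = 26:14.

26:14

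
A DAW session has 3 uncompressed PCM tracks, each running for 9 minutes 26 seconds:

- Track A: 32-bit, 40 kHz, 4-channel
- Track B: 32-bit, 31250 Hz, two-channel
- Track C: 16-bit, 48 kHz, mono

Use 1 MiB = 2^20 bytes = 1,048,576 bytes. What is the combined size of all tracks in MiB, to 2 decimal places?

532.22 MiB

9 minutes 26 seconds = 566 s.
Track A: 40,000 × 566 × 4 × 4 = 362,240,000 bytes.
Track B: 31,250 × 566 × 4 × 2 = 141,500,000 bytes.
Track C: 48,000 × 566 × 2 × 1 = 54,336,000 bytes.
Total = 558,076,000 bytes = 532.22 MiB.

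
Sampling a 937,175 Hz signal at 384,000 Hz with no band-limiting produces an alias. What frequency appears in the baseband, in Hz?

169,175 Hz

Nyquist = 384,000/2 = 192,000 Hz; 937,175 Hz exceeds it.
Alias = |937,175 − 2×384,000| = |937,175 − 768,000| = 169,175 Hz.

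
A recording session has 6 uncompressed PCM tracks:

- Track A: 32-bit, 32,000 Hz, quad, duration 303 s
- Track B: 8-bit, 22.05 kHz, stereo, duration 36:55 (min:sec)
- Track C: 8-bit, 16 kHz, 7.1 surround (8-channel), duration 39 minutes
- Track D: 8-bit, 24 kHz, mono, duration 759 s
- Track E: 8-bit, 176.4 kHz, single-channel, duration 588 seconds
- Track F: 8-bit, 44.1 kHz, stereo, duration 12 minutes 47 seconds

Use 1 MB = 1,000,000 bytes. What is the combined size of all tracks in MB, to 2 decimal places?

741.93 MB

Track A: 32,000 × 303 × 4 × 4 = 155,136,000 bytes.
Track B: 36:55 (min:sec) = 2,215 s; 22,050 × 2,215 × 1 × 2 = 97,681,500 bytes.
Track C: 39 minutes = 2,340 s; 16,000 × 2,340 × 1 × 8 = 299,520,000 bytes.
Track D: 24,000 × 759 × 1 × 1 = 18,216,000 bytes.
Track E: 176,400 × 588 × 1 × 1 = 103,723,200 bytes.
Track F: 12 minutes 47 seconds = 767 s; 44,100 × 767 × 1 × 2 = 67,649,400 bytes.
Total = 741,926,100 bytes = 741.93 MB.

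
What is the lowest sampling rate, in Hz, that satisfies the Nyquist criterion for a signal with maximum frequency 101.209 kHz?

202,418 Hz

Minimum sample rate = 2 × 101,209 Hz = 202,418 Hz.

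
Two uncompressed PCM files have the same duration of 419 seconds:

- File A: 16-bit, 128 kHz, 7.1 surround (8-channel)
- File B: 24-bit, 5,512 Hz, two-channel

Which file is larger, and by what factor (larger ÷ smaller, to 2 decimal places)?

File A: 128,000 × 2 × 8 = 2,048,000 bytes/s.
File B: 5,512 × 3 × 2 = 33,072 bytes/s.
File A is larger; ratio = 858,112,000 / 13,857,168 = 61.93.

File A, by a factor of 61.93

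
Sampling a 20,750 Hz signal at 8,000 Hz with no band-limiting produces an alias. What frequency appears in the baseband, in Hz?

3,250 Hz

Nyquist = 8,000/2 = 4,000 Hz; 20,750 Hz exceeds it.
Alias = |20,750 − 3×8,000| = |20,750 − 24,000| = 3,250 Hz.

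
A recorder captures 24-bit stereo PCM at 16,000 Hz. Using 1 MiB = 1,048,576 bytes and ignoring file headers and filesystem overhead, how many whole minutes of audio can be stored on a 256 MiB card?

Uncompressed byte rate = 16,000 × 3 × 2 = 96,000 bytes/s.
Capacity = 256 × 1,048,576 = 268,435,456 bytes.
268,435,456 / 96,000 ≈ 2796.2 s → 46 minutes.

46 minutes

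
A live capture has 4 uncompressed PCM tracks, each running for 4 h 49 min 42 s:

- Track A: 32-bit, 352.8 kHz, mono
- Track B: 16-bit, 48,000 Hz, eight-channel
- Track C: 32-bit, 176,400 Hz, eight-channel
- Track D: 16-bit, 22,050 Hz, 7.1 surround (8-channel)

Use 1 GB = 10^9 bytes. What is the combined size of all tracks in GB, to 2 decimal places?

4 h 49 min 42 s = 17,382 s.
Track A: 352,800 × 17,382 × 4 × 1 = 24,529,478,400 bytes.
Track B: 48,000 × 17,382 × 2 × 8 = 13,349,376,000 bytes.
Track C: 176,400 × 17,382 × 4 × 8 = 98,117,913,600 bytes.
Track D: 22,050 × 17,382 × 2 × 8 = 6,132,369,600 bytes.
Total = 142,129,137,600 bytes = 142.13 GB.

142.13 GB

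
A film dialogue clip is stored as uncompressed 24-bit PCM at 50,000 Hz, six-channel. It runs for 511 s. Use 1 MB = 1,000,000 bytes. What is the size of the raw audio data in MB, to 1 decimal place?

459.9 MB

Bytes = 50,000 samples/s × 511 s × 3 bytes/sample × 6 ch = 459,900,000 bytes.
459,900,000 / 1,000,000 = 459.9 MB.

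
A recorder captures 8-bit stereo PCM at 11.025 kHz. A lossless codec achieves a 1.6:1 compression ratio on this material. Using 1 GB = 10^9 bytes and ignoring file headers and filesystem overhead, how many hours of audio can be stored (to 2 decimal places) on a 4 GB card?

80.62 hours

Uncompressed byte rate = 11,025 × 1 × 2 = 22,050 bytes/s.
After 1.6:1 compression, effective rate ≈ 13781.25 bytes/s.
Capacity = 4 × 1,000,000,000 = 4,000,000,000 bytes.
4,000,000,000 / effective rate ≈ 290249.43 s → 80.62 hours.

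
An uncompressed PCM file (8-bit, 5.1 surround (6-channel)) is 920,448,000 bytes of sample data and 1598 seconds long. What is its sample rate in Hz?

Bytes = sample_rate × seconds × bytes_per_sample × channels.
sample_rate = 920,448,000 / (1,598 × 1 × 6) = 920,448,000 / 9,588 = 96,000 Hz.

96,000 Hz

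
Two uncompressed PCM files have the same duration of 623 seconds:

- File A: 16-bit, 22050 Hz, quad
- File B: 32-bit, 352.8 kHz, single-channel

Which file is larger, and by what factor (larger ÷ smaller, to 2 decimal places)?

File A: 22,050 × 2 × 4 = 176,400 bytes/s.
File B: 352,800 × 4 × 1 = 1,411,200 bytes/s.
File B is larger; ratio = 879,177,600 / 109,897,200 = 8.00.

File B, by a factor of 8.00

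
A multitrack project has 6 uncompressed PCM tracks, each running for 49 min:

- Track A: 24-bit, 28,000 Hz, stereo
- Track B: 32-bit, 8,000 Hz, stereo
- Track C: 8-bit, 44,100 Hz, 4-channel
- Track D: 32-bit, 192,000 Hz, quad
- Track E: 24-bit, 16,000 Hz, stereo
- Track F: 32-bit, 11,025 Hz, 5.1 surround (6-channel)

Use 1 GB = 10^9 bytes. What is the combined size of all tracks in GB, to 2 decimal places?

11.29 GB

49 min = 2,940 s.
Track A: 28,000 × 2,940 × 3 × 2 = 493,920,000 bytes.
Track B: 8,000 × 2,940 × 4 × 2 = 188,160,000 bytes.
Track C: 44,100 × 2,940 × 1 × 4 = 518,616,000 bytes.
Track D: 192,000 × 2,940 × 4 × 4 = 9,031,680,000 bytes.
Track E: 16,000 × 2,940 × 3 × 2 = 282,240,000 bytes.
Track F: 11,025 × 2,940 × 4 × 6 = 777,924,000 bytes.
Total = 11,292,540,000 bytes = 11.29 GB.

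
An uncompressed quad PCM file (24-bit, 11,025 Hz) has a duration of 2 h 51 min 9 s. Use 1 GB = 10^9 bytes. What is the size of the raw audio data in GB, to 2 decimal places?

1.36 GB

Duration = 2 h 51 min 9 s = 10,269 s.
Bytes = 11,025 samples/s × 10,269 s × 3 bytes/sample × 4 ch = 1,358,588,700 bytes.
1,358,588,700 / 1,000,000,000 = 1.36 GB.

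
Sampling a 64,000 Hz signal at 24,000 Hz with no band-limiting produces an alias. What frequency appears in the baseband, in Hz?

Nyquist = 24,000/2 = 12,000 Hz; 64,000 Hz exceeds it.
Alias = |64,000 − 3×24,000| = |64,000 − 72,000| = 8,000 Hz.

8,000 Hz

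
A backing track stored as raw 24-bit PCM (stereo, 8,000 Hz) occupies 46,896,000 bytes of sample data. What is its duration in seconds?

Byte rate = 8,000 × 3 × 2 = 48,000 bytes/s.
Duration = 46,896,000 / 48,000 = 977 s.

977 seconds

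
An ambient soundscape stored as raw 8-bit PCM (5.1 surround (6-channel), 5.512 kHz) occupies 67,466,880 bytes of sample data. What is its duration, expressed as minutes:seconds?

34:00

Byte rate = 5,512 × 1 × 6 = 33,072 bytes/s.
Duration = 67,466,880 / 33,072 = 2,040 s.
2,040 s = 34:00.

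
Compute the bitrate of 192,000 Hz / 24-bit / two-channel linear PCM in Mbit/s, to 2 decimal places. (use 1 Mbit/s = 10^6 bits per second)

9.22 Mbit/s

Bit rate = 192,000 × 24 × 2 = 9,216,000 bits/s.
= 9.22 Mbit/s.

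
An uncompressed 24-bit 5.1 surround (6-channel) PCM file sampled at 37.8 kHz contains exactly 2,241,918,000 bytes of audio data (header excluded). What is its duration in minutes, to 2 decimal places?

Byte rate = 37,800 × 3 × 6 = 680,400 bytes/s.
Duration = 2,241,918,000 / 680,400 = 3,295 s.
3,295 s / 60 = 54.92 minutes.

54.92 minutes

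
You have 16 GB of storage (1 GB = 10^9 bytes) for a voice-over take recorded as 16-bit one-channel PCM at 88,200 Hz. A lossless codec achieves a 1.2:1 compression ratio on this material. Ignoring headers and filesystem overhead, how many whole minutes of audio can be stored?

1,814 minutes

Uncompressed byte rate = 88,200 × 2 × 1 = 176,400 bytes/s.
After 1.2:1 compression, effective rate ≈ 147000 bytes/s.
Capacity = 16 × 1,000,000,000 = 16,000,000,000 bytes.
16,000,000,000 / effective rate ≈ 108843.54 s → 1,814 minutes.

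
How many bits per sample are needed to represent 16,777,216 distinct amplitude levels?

24 bits

log2(16,777,216) = 24.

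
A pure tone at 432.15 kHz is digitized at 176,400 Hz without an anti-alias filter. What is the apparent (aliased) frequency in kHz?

Nyquist = 176,400/2 = 88,200 Hz; 432,150 Hz exceeds it.
Alias = |432,150 − 2×176,400| = |432,150 − 352,800| = 79,350 Hz = 79.35 kHz.

79.35 kHz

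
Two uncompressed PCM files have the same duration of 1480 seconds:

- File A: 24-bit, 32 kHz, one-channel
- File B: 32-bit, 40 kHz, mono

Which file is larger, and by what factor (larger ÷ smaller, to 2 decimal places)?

File B, by a factor of 1.67

File A: 32,000 × 3 × 1 = 96,000 bytes/s.
File B: 40,000 × 4 × 1 = 160,000 bytes/s.
File B is larger; ratio = 236,800,000 / 142,080,000 = 1.67.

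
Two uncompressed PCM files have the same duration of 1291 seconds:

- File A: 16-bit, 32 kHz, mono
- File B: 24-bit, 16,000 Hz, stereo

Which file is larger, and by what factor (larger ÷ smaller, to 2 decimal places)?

File A: 32,000 × 2 × 1 = 64,000 bytes/s.
File B: 16,000 × 3 × 2 = 96,000 bytes/s.
File B is larger; ratio = 123,936,000 / 82,624,000 = 1.50.

File B, by a factor of 1.50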